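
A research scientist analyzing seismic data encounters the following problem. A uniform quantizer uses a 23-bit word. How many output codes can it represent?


Number of quantization levels = 2^N
= 2^23
= 8388608

8388608


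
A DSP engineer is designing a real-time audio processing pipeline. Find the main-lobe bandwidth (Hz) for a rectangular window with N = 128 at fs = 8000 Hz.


Main lobe width for a rectangular window:
Width = 2 * fs / N
      = 2 * 8000 / 128
      = 16000 / 128
      = 125.0 Hz

125.0 Hz


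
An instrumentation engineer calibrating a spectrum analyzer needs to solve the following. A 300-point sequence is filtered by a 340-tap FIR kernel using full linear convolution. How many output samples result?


Linear convolution output length:
L = N + M - 1
  = 300 + 340 - 1
  = 639 samples

639


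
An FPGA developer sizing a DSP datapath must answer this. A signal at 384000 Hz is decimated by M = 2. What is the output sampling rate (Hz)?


Decimation reduces the sample rate:
fs_out = fs_in / M
       = 384000 / 2
       = 192000.0 Hz

192000.0 Hz


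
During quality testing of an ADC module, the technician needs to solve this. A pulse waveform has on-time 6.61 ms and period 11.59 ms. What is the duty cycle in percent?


Duty cycle as a percentage:
DC = (t_on / T) * 100
   = (6.61 / 11.59) * 100
   = 0.570319 * 100
   = 57.03 %

57.03 %


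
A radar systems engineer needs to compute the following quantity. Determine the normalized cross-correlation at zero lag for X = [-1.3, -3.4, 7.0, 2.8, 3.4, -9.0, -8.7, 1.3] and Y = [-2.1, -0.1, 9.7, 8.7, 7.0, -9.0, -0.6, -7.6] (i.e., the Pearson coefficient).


Pearson correlation coefficient (population):
r = cov(X,Y) / (std(X) * std(Y))
Mean X = -0.9875, Mean Y = 0.75
Cov(X,Y) = 25.174375
Std(X) = 5.387819, Std(Y) = 6.687862
r = 0.6986

0.6986


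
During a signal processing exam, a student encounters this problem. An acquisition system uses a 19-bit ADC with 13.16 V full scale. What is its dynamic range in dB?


Dynamic range from full-scale to LSB:
V_min = V_max / 2^bits = 13.16 / 2^19
DR = 20 * log10(V_max / V_min)
   = 20 * log10(2^19)
   = 20 * 19 * log10(2)
   = 114.39 dB

114.39 dB


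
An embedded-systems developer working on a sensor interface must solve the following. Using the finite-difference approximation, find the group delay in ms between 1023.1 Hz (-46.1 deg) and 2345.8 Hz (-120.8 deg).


Group delay from phase difference:
tau = -d(phi)/d(omega)
d(phi) = -74.7 deg = -1.303761 rad
d(omega) = 2*pi*(2345.8 - 1023.1) = 8310.7692 rad/s
tau = -(-1.303761) / 8310.7692
    = 0.1569 ms

0.1569 ms


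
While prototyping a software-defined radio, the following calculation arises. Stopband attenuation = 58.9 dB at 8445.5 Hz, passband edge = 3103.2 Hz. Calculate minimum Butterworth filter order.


Butterworth filter order formula:
n = log10(10^(A/10) - 1) / (2 * log10(f_stop/f_pass))
10^(58.9/10) - 1 = 776246.1166
f_stop/f_pass = 8445.5 / 3103.2 = 2.7215
n = 6.773 -> ceil = 7

7


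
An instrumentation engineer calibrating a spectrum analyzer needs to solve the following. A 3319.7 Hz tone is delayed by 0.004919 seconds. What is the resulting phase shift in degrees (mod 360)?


Phase shift from frequency and time delay:
phi = 360 * f * t_delay
    = 360 * 3319.7 * 0.004919
    = 5878.66 degrees
    mod 360 = 118.66 degrees

118.66 degrees


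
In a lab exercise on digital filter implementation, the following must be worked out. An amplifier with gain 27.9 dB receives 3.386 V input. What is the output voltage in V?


Output voltage from dB gain:
V_out = V_in * 10^(gain_dB / 20)
      = 3.386 * 10^(27.9 / 20)
      = 3.386 * 24.831331
      = 84.0789 V

84.0789 V


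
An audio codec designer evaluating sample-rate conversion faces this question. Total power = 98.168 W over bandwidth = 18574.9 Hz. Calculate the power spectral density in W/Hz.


Power spectral density:
PSD = P / BW
    = 98.168 / 18574.9
    = 0.00528498 W/Hz

0.00528498 W/Hz


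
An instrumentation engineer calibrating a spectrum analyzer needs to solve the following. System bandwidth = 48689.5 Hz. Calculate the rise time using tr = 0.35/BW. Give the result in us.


Rise time from bandwidth relationship:
tr = 0.35 / BW
   = 0.35 / 48689.5
   = 7.188408178e-06 s
   = 7.1884 us

7.1884 us


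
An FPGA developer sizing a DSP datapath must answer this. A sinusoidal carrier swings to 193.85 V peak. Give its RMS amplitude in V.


RMS voltage for a sinusoidal waveform:
V_rms = V_peak / sqrt(2)
      = 193.85 / 1.414214
      = 137.073 V

137.073 V


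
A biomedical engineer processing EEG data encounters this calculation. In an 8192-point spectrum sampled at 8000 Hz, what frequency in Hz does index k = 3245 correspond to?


Frequency of DFT bin k:
f_k = k * fs / N
    = 3245 * 8000 / 8192
    = 25960000 / 8192
    = 3168.945 Hz

3168.945 Hz


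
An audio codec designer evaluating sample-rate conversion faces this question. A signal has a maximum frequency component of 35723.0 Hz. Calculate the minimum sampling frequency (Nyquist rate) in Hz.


The Nyquist rate is twice the maximum frequency component.
fs_min = 2 * fmax
      = 2 * 35723.0
      = 71446.0 Hz

71446.0


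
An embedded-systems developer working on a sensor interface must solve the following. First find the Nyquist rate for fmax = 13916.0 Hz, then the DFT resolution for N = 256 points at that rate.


Step 1 — Nyquist sampling rate:
fs = 2 * fmax = 2 * 13916.0 = 27832.0 Hz

Step 2 — DFT bin spacing:
df = fs / N = 27832.0 / 256 = 108.7188 Hz

108.7188 Hz


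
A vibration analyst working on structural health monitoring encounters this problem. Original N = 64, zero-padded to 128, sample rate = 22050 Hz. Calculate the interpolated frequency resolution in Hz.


Frequency resolution after zero-padding:
N_padded = 64 * 2 = 128
df = fs / N_padded
   = 22050 / 128
   = 172.2656 Hz

172.2656 Hz


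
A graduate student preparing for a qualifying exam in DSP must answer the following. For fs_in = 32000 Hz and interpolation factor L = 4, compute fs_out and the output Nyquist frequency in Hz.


Step 1 — output sample rate after interpolation by L:
fs_out = L * fs_in = 4 * 32000 = 128000 Hz

Step 2 — Nyquist frequency of the output stream:
f_Nyq = fs_out / 2 = 128000 / 2 = 64000.0 Hz

fs_out = 128000 Hz; f_Nyquist = 64000.0 Hz


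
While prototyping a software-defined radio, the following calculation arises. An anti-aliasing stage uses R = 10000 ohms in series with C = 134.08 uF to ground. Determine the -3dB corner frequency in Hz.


Cutoff frequency of a first-order RC filter:
fc = 1 / (2 * pi * R * C)
C = 134.08 uF = 0.00013408 F
fc = 1 / (2 * pi * 10000 * 0.00013408)
   = 1 / 8.4244948598664
   = 0.118701 Hz

0.118701 Hz


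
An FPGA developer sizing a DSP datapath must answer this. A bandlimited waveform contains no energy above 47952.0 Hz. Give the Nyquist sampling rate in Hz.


The Nyquist rate is twice the maximum frequency component.
fs_min = 2 * fmax
      = 2 * 47952.0
      = 95904.0 Hz

95904.0


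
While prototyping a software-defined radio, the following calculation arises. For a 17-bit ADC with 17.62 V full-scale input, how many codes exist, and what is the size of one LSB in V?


Step 1 — number of quantization levels:
L = 2^N = 2^17 = 131072

Step 2 — LSB step size:
delta = Vfs / L
      = 17.62 / 131072
      = 0.00013443 V

Levels = 131072; step size = 0.00013443 V


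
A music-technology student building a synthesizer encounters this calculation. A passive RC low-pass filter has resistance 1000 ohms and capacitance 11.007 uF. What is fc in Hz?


Cutoff frequency of a first-order RC filter:
fc = 1 / (2 * pi * R * C)
C = 11.007 uF = 1.1007e-05 F
fc = 1 / (2 * pi * 1000 * 1.1007e-05)
   = 1 / 0.069159020676126
   = 14.45943 Hz

14.45943 Hz


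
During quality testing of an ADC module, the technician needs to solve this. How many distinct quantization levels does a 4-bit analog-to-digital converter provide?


Number of quantization levels = 2^N
= 2^4
= 16

16


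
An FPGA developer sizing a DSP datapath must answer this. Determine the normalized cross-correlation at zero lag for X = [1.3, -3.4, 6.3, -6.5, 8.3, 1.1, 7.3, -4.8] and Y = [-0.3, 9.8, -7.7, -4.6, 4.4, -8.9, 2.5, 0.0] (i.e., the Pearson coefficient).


Pearson correlation coefficient (population):
r = cov(X,Y) / (std(X) * std(Y))
Mean X = 1.2, Mean Y = -0.6
Cov(X,Y) = -0.1975
Std(X) = 5.363068, Std(Y) = 5.900424
r = -0.0062

-0.0062


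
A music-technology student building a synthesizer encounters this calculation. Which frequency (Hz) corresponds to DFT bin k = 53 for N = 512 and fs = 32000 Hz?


Frequency of DFT bin k:
f_k = k * fs / N
    = 53 * 32000 / 512
    = 1696000 / 512
    = 3312.5 Hz

3312.5 Hz


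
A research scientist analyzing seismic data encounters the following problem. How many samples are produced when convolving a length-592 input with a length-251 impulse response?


Linear convolution output length:
L = N + M - 1
  = 592 + 251 - 1
  = 842 samples

842


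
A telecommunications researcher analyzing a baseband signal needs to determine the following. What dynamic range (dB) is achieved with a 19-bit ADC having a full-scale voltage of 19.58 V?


Dynamic range from full-scale to LSB:
V_min = V_max / 2^bits = 19.58 / 2^19
DR = 20 * log10(V_max / V_min)
   = 20 * log10(2^19)
   = 20 * 19 * log10(2)
   = 114.39 dB

114.39 dB


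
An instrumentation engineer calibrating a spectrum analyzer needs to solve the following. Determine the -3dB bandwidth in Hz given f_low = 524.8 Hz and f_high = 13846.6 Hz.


Bandwidth is the difference of -3dB frequencies:
BW = f_high - f_low
   = 13846.6 - 524.8
   = 13321.8 Hz

13321.8 Hz


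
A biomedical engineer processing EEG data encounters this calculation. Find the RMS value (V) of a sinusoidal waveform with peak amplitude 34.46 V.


RMS voltage for a sinusoidal waveform:
V_rms = V_peak / sqrt(2)
      = 34.46 / 1.414214
      = 24.367 V

24.367 V


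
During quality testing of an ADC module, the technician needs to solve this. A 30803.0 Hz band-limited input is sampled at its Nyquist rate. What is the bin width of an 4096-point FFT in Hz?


Step 1 — Nyquist sampling rate:
fs = 2 * fmax = 2 * 30803.0 = 61606.0 Hz

Step 2 — DFT bin spacing:
df = fs / N = 61606.0 / 4096 = 15.0405 Hz

15.0405 Hz


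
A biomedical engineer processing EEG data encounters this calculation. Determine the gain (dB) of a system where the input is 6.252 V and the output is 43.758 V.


Voltage gain in dB:
G = 20 * log10(Vout / Vin)
  = 20 * log10(43.758 / 6.252)
  = 20 * log10(6.99904)
  = 20 * 0.845038
  = 16.9 dB

16.9 dB


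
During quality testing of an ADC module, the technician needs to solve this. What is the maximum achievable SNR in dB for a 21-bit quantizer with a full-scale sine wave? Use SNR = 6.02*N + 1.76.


Theoretical SNR for a full-scale sinusoid:
SNR = 6.02 * N + 1.76
    = 6.02 * 21 + 1.76
    = 126.42 + 1.76
    = 128.18 dB

128.18 dB


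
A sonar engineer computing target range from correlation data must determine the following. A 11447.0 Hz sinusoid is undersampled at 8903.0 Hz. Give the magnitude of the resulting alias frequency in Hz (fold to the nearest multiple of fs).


Compute the nearest integer multiple of fs to the signal:
n = round(11447.0 / 8903.0) = 1
f_alias = |11447.0 - 1 * 8903.0|
        = |11447.0 - 8903.0|
        = 2544.0 Hz

2544.0


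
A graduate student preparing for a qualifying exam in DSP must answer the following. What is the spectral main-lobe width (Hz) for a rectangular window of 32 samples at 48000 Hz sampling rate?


Main lobe width for a rectangular window:
Width = 2 * fs / N
      = 2 * 48000 / 32
      = 96000 / 32
      = 3000.0 Hz

3000.0 Hz


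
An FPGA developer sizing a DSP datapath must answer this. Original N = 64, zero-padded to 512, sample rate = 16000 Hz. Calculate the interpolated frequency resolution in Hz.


Frequency resolution after zero-padding:
N_padded = 64 * 8 = 512
df = fs / N_padded
   = 16000 / 512
   = 31.25 Hz

31.25 Hz


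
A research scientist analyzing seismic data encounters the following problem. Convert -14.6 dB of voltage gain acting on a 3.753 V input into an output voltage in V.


Output voltage from dB gain:
V_out = V_in * 10^(gain_dB / 20)
      = 3.753 * 10^(-14.6 / 20)
      = 3.753 * 0.186209
      = 0.6988 V

0.6988 V


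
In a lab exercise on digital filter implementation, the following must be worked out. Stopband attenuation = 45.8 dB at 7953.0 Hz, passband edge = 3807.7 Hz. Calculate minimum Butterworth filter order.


Butterworth filter order formula:
n = log10(10^(A/10) - 1) / (2 * log10(f_stop/f_pass))
10^(45.8/10) - 1 = 38017.9396
f_stop/f_pass = 7953.0 / 3807.7 = 2.0887
n = 7.1592 -> ceil = 8

8


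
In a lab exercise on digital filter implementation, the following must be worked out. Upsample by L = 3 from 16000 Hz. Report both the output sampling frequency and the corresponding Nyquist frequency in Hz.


Step 1 — output sample rate after interpolation by L:
fs_out = L * fs_in = 3 * 16000 = 48000 Hz

Step 2 — Nyquist frequency of the output stream:
f_Nyq = fs_out / 2 = 48000 / 2 = 24000.0 Hz

fs_out = 48000 Hz; f_Nyquist = 24000.0 Hz


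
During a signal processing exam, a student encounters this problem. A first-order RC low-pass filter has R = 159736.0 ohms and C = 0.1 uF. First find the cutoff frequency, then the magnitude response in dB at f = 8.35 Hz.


Step 1 — cutoff frequency:
fc = 1 / (2*pi*R*C)
C = 0.1 uF = 1e-07 F
fc = 1 / (2*pi*159736.0*1e-07)
   = 9.96362 Hz

Step 2 — magnitude at f = 8.35 Hz:
|H(f)| = 1 / sqrt(1 + (f/fc)^2)
f/fc = 8.35 / 9.96362 = 0.838049
|H| = 1 / sqrt(1 + 0.702326) = 0.7664408
|H|_dB = 20*log10(0.7664408) = -2.31 dB

fc = 9.96362 Hz; |H(8.35 Hz)| = -2.31 dB


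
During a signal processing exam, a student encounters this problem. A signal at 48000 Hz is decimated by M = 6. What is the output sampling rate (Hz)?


Decimation reduces the sample rate:
fs_out = fs_in / M
       = 48000 / 6
       = 8000.0 Hz

8000.0 Hz


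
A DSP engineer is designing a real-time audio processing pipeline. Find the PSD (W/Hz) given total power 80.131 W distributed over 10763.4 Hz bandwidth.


Power spectral density:
PSD = P / BW
    = 80.131 / 10763.4
    = 0.00744477 W/Hz

0.00744477 W/Hz


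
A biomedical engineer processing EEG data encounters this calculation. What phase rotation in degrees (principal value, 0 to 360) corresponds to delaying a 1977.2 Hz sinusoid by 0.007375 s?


Phase shift from frequency and time delay:
phi = 360 * f * t_delay
    = 360 * 1977.2 * 0.007375
    = 5249.47 degrees
    mod 360 = 209.47 degrees

209.47 degrees


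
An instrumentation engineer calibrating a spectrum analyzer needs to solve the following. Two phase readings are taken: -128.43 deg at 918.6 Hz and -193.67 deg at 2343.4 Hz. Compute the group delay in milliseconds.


Group delay from phase difference:
tau = -d(phi)/d(omega)
d(phi) = -65.24 deg = -1.138653 rad
d(omega) = 2*pi*(2343.4 - 918.6) = 8952.2824 rad/s
tau = -(-1.138653) / 8952.2824
    = 0.1272 ms

0.1272 ms


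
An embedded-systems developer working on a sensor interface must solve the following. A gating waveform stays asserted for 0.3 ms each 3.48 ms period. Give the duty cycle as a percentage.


Duty cycle as a percentage:
DC = (t_on / T) * 100
   = (0.3 / 3.48) * 100
   = 0.086207 * 100
   = 8.62 %

8.62 %


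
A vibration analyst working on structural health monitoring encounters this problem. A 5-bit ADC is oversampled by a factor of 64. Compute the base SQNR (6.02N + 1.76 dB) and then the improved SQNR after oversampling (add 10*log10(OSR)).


Step 1 — baseline SQNR at Nyquist:
SQNR_base = 6.02*N + 1.76
          = 6.02*5 + 1.76
          = 31.86 dB

Step 2 — oversampling processing gain:
G = 10*log10(OSR) = 10*log10(64) = 18.06 dB

Step 3 — total:
SQNR_total = 31.86 + 18.06 = 49.92 dB

Base SQNR = 31.86 dB; oversampled SQNR = 49.92 dB


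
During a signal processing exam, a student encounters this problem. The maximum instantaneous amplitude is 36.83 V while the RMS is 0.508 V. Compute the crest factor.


Crest factor is the ratio of peak to RMS:
CF = V_peak / V_rms
   = 36.83 / 0.508
   = 72.5

72.5


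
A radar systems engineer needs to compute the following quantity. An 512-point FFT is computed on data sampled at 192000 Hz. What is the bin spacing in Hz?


DFT frequency resolution:
df = fs / N
   = 192000 / 512
   = 375.0 Hz

375.0 Hz


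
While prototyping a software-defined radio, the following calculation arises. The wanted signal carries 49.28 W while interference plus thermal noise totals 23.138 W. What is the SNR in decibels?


SNR in decibels:
SNR = 10 * log10(Ps / Pn)
    = 10 * log10(49.28 / 23.138)
    = 10 * log10(2.1298)
    = 10 * 0.3283
    = 3.28 dB

3.28 dB


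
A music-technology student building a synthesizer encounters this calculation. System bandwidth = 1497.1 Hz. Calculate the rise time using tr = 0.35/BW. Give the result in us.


Rise time from bandwidth relationship:
tr = 0.35 / BW
   = 0.35 / 1497.1
   = 0.0002337853183 s
   = 233.7853 us

233.7853 us


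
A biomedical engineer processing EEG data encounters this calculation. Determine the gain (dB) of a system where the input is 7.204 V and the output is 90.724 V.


Voltage gain in dB:
G = 20 * log10(Vout / Vin)
  = 20 * log10(90.724 / 7.204)
  = 20 * log10(12.593559)
  = 20 * 1.100148
  = 22.0 dB

22.0 dB


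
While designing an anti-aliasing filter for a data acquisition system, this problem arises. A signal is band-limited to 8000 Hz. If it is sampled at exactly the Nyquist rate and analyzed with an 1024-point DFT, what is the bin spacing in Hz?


Step 1 — Nyquist sampling rate:
fs = 2 * fmax = 2 * 8000 = 16000 Hz

Step 2 — DFT bin spacing:
df = fs / N = 16000 / 1024 = 15.625 Hz

15.625 Hz


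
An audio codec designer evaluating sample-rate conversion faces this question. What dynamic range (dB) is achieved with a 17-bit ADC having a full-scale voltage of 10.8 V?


Dynamic range from full-scale to LSB:
V_min = V_max / 2^bits = 10.8 / 2^17
DR = 20 * log10(V_max / V_min)
   = 20 * log10(2^17)
   = 20 * 17 * log10(2)
   = 102.35 dB

102.35 dB


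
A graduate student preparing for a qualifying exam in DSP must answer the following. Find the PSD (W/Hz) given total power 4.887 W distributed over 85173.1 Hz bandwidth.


Power spectral density:
PSD = P / BW
    = 4.887 / 85173.1
    = 5.738e-05 W/Hz

5.738e-05 W/Hz


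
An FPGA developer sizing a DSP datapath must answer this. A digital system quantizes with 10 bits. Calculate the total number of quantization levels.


Number of quantization levels = 2^N
= 2^10
= 1024

1024


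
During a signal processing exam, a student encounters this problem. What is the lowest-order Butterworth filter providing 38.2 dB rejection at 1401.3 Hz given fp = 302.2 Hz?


Butterworth filter order formula:
n = log10(10^(A/10) - 1) / (2 * log10(f_stop/f_pass))
10^(38.2/10) - 1 = 6605.9345
f_stop/f_pass = 1401.3 / 302.2 = 4.637
n = 2.8668 -> ceil = 3

3


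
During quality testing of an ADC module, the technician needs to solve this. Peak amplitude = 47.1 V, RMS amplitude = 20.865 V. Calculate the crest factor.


Crest factor is the ratio of peak to RMS:
CF = V_peak / V_rms
   = 47.1 / 20.865
   = 2.2574

2.2574


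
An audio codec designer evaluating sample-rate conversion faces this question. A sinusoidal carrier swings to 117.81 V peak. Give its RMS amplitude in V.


RMS voltage for a sinusoidal waveform:
V_rms = V_peak / sqrt(2)
      = 117.81 / 1.414214
      = 83.304 V

83.304 V


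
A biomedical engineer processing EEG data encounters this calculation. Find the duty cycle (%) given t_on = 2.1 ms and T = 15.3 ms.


Duty cycle as a percentage:
DC = (t_on / T) * 100
   = (2.1 / 15.3) * 100
   = 0.137255 * 100
   = 13.73 %

13.73 %


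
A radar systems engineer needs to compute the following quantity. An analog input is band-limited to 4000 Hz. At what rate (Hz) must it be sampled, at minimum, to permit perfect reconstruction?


The Nyquist rate is twice the maximum frequency component.
fs_min = 2 * fmax
      = 2 * 4000
      = 8000 Hz

8000


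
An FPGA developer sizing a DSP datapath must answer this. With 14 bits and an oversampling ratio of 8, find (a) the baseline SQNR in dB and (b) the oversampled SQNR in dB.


Step 1 — baseline SQNR at Nyquist:
SQNR_base = 6.02*N + 1.76
          = 6.02*14 + 1.76
          = 86.04 dB

Step 2 — oversampling processing gain:
G = 10*log10(OSR) = 10*log10(8) = 9.03 dB

Step 3 — total:
SQNR_total = 86.04 + 9.03 = 95.07 dB

Base SQNR = 86.04 dB; oversampled SQNR = 95.07 dB


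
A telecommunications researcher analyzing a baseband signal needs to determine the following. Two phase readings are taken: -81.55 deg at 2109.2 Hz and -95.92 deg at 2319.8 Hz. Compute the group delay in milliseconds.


Group delay from phase difference:
tau = -d(phi)/d(omega)
d(phi) = -14.37 deg = -0.250804 rad
d(omega) = 2*pi*(2319.8 - 2109.2) = 1323.2388 rad/s
tau = -(-0.250804) / 1323.2388
    = 0.1895 ms

0.1895 ms


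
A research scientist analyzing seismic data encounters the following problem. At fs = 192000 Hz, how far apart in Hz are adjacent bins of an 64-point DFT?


DFT frequency resolution:
df = fs / N
   = 192000 / 64
   = 3000.0 Hz

3000.0 Hz


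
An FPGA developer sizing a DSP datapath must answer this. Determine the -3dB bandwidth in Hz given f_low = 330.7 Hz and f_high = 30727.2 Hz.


Bandwidth is the difference of -3dB frequencies:
BW = f_high - f_low
   = 30727.2 - 330.7
   = 30396.5 Hz

30396.5 Hz


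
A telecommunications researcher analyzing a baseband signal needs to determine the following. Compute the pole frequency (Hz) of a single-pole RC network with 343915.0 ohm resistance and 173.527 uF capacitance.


Cutoff frequency of a first-order RC filter:
fc = 1 / (2 * pi * R * C)
C = 173.527 uF = 0.000173527 F
fc = 1 / (2 * pi * 343915.0 * 0.000173527)
   = 1 / 374.97131440361
   = 0.002667 Hz

0.002667 Hz


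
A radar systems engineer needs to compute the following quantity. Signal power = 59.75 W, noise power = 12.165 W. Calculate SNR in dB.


SNR in decibels:
SNR = 10 * log10(Ps / Pn)
    = 10 * log10(59.75 / 12.165)
    = 10 * log10(4.9116)
    = 10 * 0.6912
    = 6.91 dB

6.91 dB


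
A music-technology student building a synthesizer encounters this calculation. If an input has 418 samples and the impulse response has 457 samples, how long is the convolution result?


Linear convolution output length:
L = N + M - 1
  = 418 + 457 - 1
  = 874 samples

874


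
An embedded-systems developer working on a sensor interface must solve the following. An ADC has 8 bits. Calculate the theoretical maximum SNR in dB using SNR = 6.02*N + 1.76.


Theoretical SNR for a full-scale sinusoid:
SNR = 6.02 * N + 1.76
    = 6.02 * 8 + 1.76
    = 48.16 + 1.76
    = 49.92 dB

49.92 dB


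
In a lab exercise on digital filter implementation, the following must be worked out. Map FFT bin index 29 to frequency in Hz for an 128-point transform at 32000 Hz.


Frequency of DFT bin k:
f_k = k * fs / N
    = 29 * 32000 / 128
    = 928000 / 128
    = 7250.0 Hz

7250.0 Hz


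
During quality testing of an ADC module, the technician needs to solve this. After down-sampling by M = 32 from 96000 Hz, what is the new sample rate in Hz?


Decimation reduces the sample rate:
fs_out = fs_in / M
       = 96000 / 32
       = 3000.0 Hz

3000.0 Hz


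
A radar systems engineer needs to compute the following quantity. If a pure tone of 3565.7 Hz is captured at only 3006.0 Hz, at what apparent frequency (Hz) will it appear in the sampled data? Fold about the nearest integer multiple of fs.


Compute the nearest integer multiple of fs to the signal:
n = round(3565.7 / 3006.0) = 1
f_alias = |3565.7 - 1 * 3006.0|
        = |3565.7 - 3006.0|
        = 559.7 Hz

559.7


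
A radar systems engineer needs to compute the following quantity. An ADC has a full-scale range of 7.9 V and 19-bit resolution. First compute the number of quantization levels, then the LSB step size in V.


Step 1 — number of quantization levels:
L = 2^N = 2^19 = 524288

Step 2 — LSB step size:
delta = Vfs / L
      = 7.9 / 524288
      = 1.507e-05 V

Levels = 524288; step size = 1.507e-05 V


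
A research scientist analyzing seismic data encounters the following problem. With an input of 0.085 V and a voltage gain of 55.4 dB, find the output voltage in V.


Output voltage from dB gain:
V_out = V_in * 10^(gain_dB / 20)
      = 0.085 * 10^(55.4 / 20)
      = 0.085 * 588.843655
      = 50.0517 V

50.0517 V


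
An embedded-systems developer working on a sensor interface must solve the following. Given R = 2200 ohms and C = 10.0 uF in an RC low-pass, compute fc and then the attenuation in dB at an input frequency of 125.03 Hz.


Step 1 — cutoff frequency:
fc = 1 / (2*pi*R*C)
C = 10.0 uF = 1e-05 F
fc = 1 / (2*pi*2200*1e-05)
   = 7.23432 Hz

Step 2 — magnitude at f = 125.03 Hz:
|H(f)| = 1 / sqrt(1 + (f/fc)^2)
f/fc = 125.03 / 7.23432 = 17.282896
|H| = 1 / sqrt(1 + 298.698494) = 0.0577641
|H|_dB = 20*log10(0.0577641) = -24.77 dB

fc = 7.23432 Hz; |H(125.03 Hz)| = -24.77 dB


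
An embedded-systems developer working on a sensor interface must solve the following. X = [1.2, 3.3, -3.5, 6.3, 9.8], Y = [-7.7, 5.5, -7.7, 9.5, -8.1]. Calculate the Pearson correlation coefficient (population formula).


Pearson correlation coefficient (population):
r = cov(X,Y) / (std(X) * std(Y))
Mean X = 3.42, Mean Y = -1.7
Cov(X,Y) = 9.08
Std(X) = 4.512826, Std(Y) = 7.618924
r = 0.2641

0.2641


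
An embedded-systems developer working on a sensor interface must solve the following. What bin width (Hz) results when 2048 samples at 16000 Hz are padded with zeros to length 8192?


Frequency resolution after zero-padding:
N_padded = 2048 * 4 = 8192
df = fs / N_padded
   = 16000 / 8192
   = 1.9531 Hz

1.9531 Hz


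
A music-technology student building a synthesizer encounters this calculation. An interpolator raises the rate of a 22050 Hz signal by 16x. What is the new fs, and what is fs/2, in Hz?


Step 1 — output sample rate after interpolation by L:
fs_out = L * fs_in = 16 * 22050 = 352800 Hz

Step 2 — Nyquist frequency of the output stream:
f_Nyq = fs_out / 2 = 352800 / 2 = 176400.0 Hz

fs_out = 352800 Hz; f_Nyquist = 176400.0 Hz


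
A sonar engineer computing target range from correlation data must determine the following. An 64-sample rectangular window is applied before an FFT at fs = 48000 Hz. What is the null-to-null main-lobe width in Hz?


Main lobe width for a rectangular window:
Width = 2 * fs / N
      = 2 * 48000 / 64
      = 96000 / 64
      = 1500.0 Hz

1500.0 Hz


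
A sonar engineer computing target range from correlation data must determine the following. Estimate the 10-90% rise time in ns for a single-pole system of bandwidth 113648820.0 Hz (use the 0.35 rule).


Rise time from bandwidth relationship:
tr = 0.35 / BW
   = 0.35 / 113648820.0
   = 3.07966242e-09 s
   = 3.0797 ns

3.0797 ns


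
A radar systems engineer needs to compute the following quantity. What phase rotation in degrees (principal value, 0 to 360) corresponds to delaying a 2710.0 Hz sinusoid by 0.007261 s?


Phase shift from frequency and time delay:
phi = 360 * f * t_delay
    = 360 * 2710.0 * 0.007261
    = 7083.83 degrees
    mod 360 = 243.83 degrees

243.83 degrees


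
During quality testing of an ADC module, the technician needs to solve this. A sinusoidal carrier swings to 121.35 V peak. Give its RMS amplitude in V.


RMS voltage for a sinusoidal waveform:
V_rms = V_peak / sqrt(2)
      = 121.35 / 1.414214
      = 85.807 V

85.807 V


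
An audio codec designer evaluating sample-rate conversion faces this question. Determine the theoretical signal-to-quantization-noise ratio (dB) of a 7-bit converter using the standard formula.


Theoretical SNR for a full-scale sinusoid:
SNR = 6.02 * N + 1.76
    = 6.02 * 7 + 1.76
    = 42.14 + 1.76
    = 43.9 dB

43.9 dB


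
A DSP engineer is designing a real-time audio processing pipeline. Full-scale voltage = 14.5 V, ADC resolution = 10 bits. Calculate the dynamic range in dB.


Dynamic range from full-scale to LSB:
V_min = V_max / 2^bits = 14.5 / 2^10
DR = 20 * log10(V_max / V_min)
   = 20 * log10(2^10)
   = 20 * 10 * log10(2)
   = 60.21 dB

60.21 dB


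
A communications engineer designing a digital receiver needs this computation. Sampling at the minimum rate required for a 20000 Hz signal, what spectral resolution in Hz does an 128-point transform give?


Step 1 — Nyquist sampling rate:
fs = 2 * fmax = 2 * 20000 = 40000 Hz

Step 2 — DFT bin spacing:
df = fs / N = 40000 / 128 = 312.5 Hz

312.5 Hz


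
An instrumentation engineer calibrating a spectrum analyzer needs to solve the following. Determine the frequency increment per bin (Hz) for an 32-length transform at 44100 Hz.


DFT frequency resolution:
df = fs / N
   = 44100 / 32
   = 1378.125 Hz

1378.125 Hz


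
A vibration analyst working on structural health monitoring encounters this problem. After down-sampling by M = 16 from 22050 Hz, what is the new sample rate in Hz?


Decimation reduces the sample rate:
fs_out = fs_in / M
       = 22050 / 16
       = 1378.125 Hz

1378.125 Hz


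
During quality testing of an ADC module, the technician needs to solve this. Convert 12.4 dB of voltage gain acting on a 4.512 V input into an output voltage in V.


Output voltage from dB gain:
V_out = V_in * 10^(gain_dB / 20)
      = 4.512 * 10^(12.4 / 20)
      = 4.512 * 4.168694
      = 18.8091 V

18.8091 V


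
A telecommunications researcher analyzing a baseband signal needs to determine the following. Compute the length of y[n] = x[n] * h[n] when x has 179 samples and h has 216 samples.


Linear convolution output length:
L = N + M - 1
  = 179 + 216 - 1
  = 394 samples

394


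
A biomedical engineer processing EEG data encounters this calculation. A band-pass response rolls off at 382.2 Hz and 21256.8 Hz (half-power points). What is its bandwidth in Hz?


Bandwidth is the difference of -3dB frequencies:
BW = f_high - f_low
   = 21256.8 - 382.2
   = 20874.6 Hz

20874.6 Hz


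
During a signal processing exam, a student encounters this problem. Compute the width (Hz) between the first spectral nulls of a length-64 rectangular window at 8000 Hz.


Main lobe width for a rectangular window:
Width = 2 * fs / N
      = 2 * 8000 / 64
      = 16000 / 64
      = 250.0 Hz

250.0 Hz


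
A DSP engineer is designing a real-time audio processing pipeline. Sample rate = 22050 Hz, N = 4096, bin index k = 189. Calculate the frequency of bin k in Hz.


Frequency of DFT bin k:
f_k = k * fs / N
    = 189 * 22050 / 4096
    = 4167450 / 4096
    = 1017.444 Hz

1017.444 Hz


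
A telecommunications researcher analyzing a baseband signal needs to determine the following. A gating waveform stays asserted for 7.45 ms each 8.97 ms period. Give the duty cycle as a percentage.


Duty cycle as a percentage:
DC = (t_on / T) * 100
   = (7.45 / 8.97) * 100
   = 0.830546 * 100
   = 83.05 %

83.05 %


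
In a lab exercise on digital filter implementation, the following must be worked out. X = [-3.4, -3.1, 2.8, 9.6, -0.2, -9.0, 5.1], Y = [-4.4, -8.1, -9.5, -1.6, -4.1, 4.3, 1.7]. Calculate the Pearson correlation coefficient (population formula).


Pearson correlation coefficient (population):
r = cov(X,Y) / (std(X) * std(Y))
Mean X = 0.2571, Mean Y = -3.1
Cov(X,Y) = -3.645714
Std(X) = 5.704098, Std(Y) = 4.608997
r = -0.1387

-0.1387


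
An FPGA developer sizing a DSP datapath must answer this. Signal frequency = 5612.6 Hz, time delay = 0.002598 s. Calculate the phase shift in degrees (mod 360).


Phase shift from frequency and time delay:
phi = 360 * f * t_delay
    = 360 * 5612.6 * 0.002598
    = 5249.35 degrees
    mod 360 = 209.35 degrees

209.35 degrees


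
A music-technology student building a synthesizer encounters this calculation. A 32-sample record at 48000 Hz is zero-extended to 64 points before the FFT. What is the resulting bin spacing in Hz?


Frequency resolution after zero-padding:
N_padded = 32 * 2 = 64
df = fs / N_padded
   = 48000 / 64
   = 750.0 Hz

750.0 Hz


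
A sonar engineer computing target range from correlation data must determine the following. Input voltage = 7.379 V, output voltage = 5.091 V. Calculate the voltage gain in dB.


Voltage gain in dB:
G = 20 * log10(Vout / Vin)
  = 20 * log10(5.091 / 7.379)
  = 20 * log10(0.689931)
  = 20 * -0.161194
  = -3.22 dB

-3.22 dB


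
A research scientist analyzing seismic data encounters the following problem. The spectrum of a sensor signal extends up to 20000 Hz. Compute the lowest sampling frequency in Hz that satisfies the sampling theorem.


The Nyquist rate is twice the maximum frequency component.
fs_min = 2 * fmax
      = 2 * 20000
      = 40000 Hz

40000


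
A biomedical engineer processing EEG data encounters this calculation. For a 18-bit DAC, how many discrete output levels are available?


Number of quantization levels = 2^N
= 2^18
= 262144

262144


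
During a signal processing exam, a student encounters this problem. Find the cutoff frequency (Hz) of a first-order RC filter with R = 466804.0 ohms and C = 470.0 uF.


Cutoff frequency of a first-order RC filter:
fc = 1 / (2 * pi * R * C)
C = 470.0 uF = 0.00047 F
fc = 1 / (2 * pi * 466804.0 * 0.00047)
   = 1 / 1378.5175360424
   = 0.000725 Hz

0.000725 Hz


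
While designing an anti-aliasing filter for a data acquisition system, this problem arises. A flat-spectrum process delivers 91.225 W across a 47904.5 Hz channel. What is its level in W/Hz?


Power spectral density:
PSD = P / BW
    = 91.225 / 47904.5
    = 0.00190431 W/Hz

0.00190431 W/Hz


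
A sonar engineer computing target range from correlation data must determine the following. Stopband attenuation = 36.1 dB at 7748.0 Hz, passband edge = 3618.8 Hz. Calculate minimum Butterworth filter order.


Butterworth filter order formula:
n = log10(10^(A/10) - 1) / (2 * log10(f_stop/f_pass))
10^(36.1/10) - 1 = 4072.8028
f_stop/f_pass = 7748.0 / 3618.8 = 2.141
n = 5.4592 -> ceil = 6

6


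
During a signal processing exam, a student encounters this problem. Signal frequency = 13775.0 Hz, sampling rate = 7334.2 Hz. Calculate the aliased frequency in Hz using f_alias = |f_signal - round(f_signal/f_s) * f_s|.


Compute the nearest integer multiple of fs to the signal:
n = round(13775.0 / 7334.2) = 2
f_alias = |13775.0 - 2 * 7334.2|
        = |13775.0 - 14668.4|
        = 893.4 Hz

893.4


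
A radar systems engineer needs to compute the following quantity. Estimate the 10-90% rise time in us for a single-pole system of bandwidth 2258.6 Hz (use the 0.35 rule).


Rise time from bandwidth relationship:
tr = 0.35 / BW
   = 0.35 / 2258.6
   = 0.0001549632516 s
   = 154.9633 us

154.9633 us


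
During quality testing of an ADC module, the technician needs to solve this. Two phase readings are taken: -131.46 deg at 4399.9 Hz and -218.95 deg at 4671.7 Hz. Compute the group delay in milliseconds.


Group delay from phase difference:
tau = -d(phi)/d(omega)
d(phi) = -87.49 deg = -1.526989 rad
d(omega) = 2*pi*(4671.7 - 4399.9) = 1707.7698 rad/s
tau = -(-1.526989) / 1707.7698
    = 0.8941 ms

0.8941 ms


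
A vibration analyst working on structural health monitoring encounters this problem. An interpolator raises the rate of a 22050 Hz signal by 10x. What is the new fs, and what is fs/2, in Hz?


Step 1 — output sample rate after interpolation by L:
fs_out = L * fs_in = 10 * 22050 = 220500 Hz

Step 2 — Nyquist frequency of the output stream:
f_Nyq = fs_out / 2 = 220500 / 2 = 110250.0 Hz

fs_out = 220500 Hz; f_Nyquist = 110250.0 Hz


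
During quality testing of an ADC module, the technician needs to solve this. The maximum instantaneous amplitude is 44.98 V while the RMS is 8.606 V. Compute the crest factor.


Crest factor is the ratio of peak to RMS:
CF = V_peak / V_rms
   = 44.98 / 8.606
   = 5.2266

5.2266


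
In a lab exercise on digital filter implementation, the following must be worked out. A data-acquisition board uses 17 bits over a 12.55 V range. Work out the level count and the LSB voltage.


Step 1 — number of quantization levels:
L = 2^N = 2^17 = 131072

Step 2 — LSB step size:
delta = Vfs / L
      = 12.55 / 131072
      = 9.575e-05 V

Levels = 131072; step size = 9.575e-05 V


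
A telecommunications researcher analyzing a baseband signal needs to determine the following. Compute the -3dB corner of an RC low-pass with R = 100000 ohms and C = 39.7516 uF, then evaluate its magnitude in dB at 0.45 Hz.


Step 1 — cutoff frequency:
fc = 1 / (2*pi*R*C)
C = 39.7516 uF = 3.97516e-05 F
fc = 1 / (2*pi*100000*3.97516e-05)
   = 0.0400374 Hz

Step 2 — magnitude at f = 0.45 Hz:
|H(f)| = 1 / sqrt(1 + (f/fc)^2)
f/fc = 0.45 / 0.0400374 = 11.239491
|H| = 1 / sqrt(1 + 126.326158) = 0.0886219
|H|_dB = 20*log10(0.0886219) = -21.05 dB

fc = 0.0400374 Hz; |H(0.45 Hz)| = -21.05 dB


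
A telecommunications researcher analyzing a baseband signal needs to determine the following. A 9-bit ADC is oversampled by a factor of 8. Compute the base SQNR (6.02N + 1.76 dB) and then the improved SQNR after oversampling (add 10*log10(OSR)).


Step 1 — baseline SQNR at Nyquist:
SQNR_base = 6.02*N + 1.76
          = 6.02*9 + 1.76
          = 55.94 dB

Step 2 — oversampling processing gain:
G = 10*log10(OSR) = 10*log10(8) = 9.03 dB

Step 3 — total:
SQNR_total = 55.94 + 9.03 = 64.97 dB

Base SQNR = 55.94 dB; oversampled SQNR = 64.97 dB


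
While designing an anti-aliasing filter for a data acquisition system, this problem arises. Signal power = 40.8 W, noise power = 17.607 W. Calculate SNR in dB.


SNR in decibels:
SNR = 10 * log10(Ps / Pn)
    = 10 * log10(40.8 / 17.607)
    = 10 * log10(2.3173)
    = 10 * 0.365
    = 3.65 dB

3.65 dB


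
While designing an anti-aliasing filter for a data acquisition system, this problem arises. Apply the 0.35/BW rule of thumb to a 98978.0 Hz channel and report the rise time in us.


Rise time from bandwidth relationship:
tr = 0.35 / BW
   = 0.35 / 98978.0
   = 3.536139344e-06 s
   = 3.5361 us

3.5361 us


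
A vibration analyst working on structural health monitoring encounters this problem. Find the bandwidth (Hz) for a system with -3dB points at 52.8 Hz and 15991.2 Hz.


Bandwidth is the difference of -3dB frequencies:
BW = f_high - f_low
   = 15991.2 - 52.8
   = 15938.4 Hz

15938.4 Hz


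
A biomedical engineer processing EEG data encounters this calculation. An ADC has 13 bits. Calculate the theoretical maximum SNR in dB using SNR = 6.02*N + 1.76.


Theoretical SNR for a full-scale sinusoid:
SNR = 6.02 * N + 1.76
    = 6.02 * 13 + 1.76
    = 78.26 + 1.76
    = 80.02 dB

80.02 dB


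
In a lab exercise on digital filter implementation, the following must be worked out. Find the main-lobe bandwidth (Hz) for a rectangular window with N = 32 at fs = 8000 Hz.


Main lobe width for a rectangular window:
Width = 2 * fs / N
      = 2 * 8000 / 32
      = 16000 / 32
      = 500.0 Hz

500.0 Hz


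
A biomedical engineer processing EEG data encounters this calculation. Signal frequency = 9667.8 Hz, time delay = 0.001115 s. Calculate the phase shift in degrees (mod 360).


Phase shift from frequency and time delay:
phi = 360 * f * t_delay
    = 360 * 9667.8 * 0.001115
    = 3880.65 degrees
    mod 360 = 280.65 degrees

280.65 degrees


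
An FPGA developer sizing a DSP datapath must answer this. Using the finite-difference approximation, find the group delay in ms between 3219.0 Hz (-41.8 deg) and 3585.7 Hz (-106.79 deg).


Group delay from phase difference:
tau = -d(phi)/d(omega)
d(phi) = -64.99 deg = -1.134289 rad
d(omega) = 2*pi*(3585.7 - 3219.0) = 2304.0441 rad/s
tau = -(-1.134289) / 2304.0441
    = 0.4923 ms

0.4923 ms
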